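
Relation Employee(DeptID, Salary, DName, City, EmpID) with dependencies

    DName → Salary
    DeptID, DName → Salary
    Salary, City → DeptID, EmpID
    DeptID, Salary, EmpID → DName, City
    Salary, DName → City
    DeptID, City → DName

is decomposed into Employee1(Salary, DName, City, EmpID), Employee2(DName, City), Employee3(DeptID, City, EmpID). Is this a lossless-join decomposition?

Chase test. Columns are DeptID, Salary, DName, City, EmpID; row i has aⱼ where attribute j ∈ Employeei, else bᵢⱼ.
Initial tableau (one row per fragment):
  row 1: b11 a2 a3 a4 a5
  row 2: b21 b22 a3 a4 b25
  row 3: a1 b32 b33 a4 a5
Rows 1 and 2 agree on DName; apply DName→Salary and equate their Salary entries.
Rows 1 and 2 agree on Salary, City; apply Salary, City→DeptID, EmpID and equate their DeptID, EmpID entries.
No row becomes fully distinguished — the join is lossy.

No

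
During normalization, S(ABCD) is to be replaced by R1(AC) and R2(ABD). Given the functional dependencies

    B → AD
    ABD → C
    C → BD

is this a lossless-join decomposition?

Common attributes: R1 ∩ R2 = {A}.
No dependency enlarges {A}, so (A)⁺ = {A}.
The closure contains neither all of R1 = {AC} nor all of R2 = {ABD}, so the common attributes are not a superkey of either fragment. The join is lossy.

No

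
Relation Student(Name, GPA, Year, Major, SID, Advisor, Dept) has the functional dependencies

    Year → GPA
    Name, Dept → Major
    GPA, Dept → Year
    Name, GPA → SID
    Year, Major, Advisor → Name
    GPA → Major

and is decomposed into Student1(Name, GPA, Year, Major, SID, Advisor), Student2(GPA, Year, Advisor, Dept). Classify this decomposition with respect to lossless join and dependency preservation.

Lossless test: (GPA, Year, Advisor)⁺ = {Name, GPA, Year, Major, SID, Advisor}, which contains all of one fragment — lossless.
Dependency preservation: the restricted closure of {Name, Dept} across the fragments never reaches {Major}, so Name, Dept → Major cannot be enforced without a join — not preserved.

lossless but not dependency-preserving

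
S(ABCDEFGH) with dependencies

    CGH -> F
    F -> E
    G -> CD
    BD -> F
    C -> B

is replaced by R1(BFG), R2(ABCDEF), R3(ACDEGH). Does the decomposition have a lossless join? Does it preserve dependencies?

lossless and dependency-preserving

Lossless test (chase): Rows 1 and 2 agree on F; apply F→E and equate their E entries. Rows 1 and 3 agree on G; apply G→CD and equate their CD entries. Rows 1 and 3 agree on C; apply C→B and equate their B entries. Rows 1 and 3 agree on BD; apply BD→F and equate their F entries. Row 3 is now all distinguished symbols — the join is lossless.
Dependency preservation: CGH → F is not contained in any single fragment, but the restricted closure of its left-hand side across the fragments still reaches the right-hand side; the remaining FDs each lie inside some fragment. All dependencies are preserved.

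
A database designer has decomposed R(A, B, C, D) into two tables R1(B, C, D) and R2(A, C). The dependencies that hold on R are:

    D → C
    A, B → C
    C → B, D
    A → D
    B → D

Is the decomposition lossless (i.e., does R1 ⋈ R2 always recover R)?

Yes

Common attributes: R1 ∩ R2 = {C}.
Closure of {C}: C → B, D applies, adding B, D. So (C)⁺ = {B, C, D}.
This closure contains every attribute of R1, so R1 ∩ R2 → R1. The join is lossless.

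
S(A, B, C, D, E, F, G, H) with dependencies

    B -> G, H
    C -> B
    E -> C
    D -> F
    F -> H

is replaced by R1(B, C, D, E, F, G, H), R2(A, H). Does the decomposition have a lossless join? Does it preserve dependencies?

Lossless test: (H)⁺ = {H}, which is a superkey of neither fragment — lossy.
Dependency preservation: every FD's attributes lie within a single fragment, so each can be enforced locally — preserved.

lossy but dependency-preserving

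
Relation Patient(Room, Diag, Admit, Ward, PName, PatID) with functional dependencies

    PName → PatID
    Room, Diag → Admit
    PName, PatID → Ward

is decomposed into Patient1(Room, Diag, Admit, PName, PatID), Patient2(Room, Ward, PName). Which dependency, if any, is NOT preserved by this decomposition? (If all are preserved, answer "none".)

PName → PatID lies within Patient1.
Room, Diag → Admit lies within Patient1.
PName, PatID → Ward: restricted closure across fragments reaches Ward.
Every dependency is enforceable on the fragments, so the decomposition is dependency-preserving.

none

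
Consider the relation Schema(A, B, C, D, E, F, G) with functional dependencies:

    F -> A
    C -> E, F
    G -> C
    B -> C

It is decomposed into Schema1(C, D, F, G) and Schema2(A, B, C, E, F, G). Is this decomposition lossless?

No

Common attributes: Schema1 ∩ Schema2 = {C, F, G}.
Closure of {C, F, G}: F → A applies, adding A; C → E, F applies, adding E. So (C, F, G)⁺ = {A, C, E, F, G}.
The closure contains neither all of Schema1 = {C, D, F, G} nor all of Schema2 = {A, B, C, E, F, G}, so the common attributes are not a superkey of either fragment. The join is lossy.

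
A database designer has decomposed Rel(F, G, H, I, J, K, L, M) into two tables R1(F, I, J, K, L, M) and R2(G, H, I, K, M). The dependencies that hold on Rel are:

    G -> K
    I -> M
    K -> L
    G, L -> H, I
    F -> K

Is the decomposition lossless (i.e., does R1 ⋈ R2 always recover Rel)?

No

Common attributes: R1 ∩ R2 = {I, K, M}.
Closure of {I, K, M}: K → L applies, adding L. So (I, K, M)⁺ = {I, K, L, M}.
The closure contains neither all of R1 = {F, I, J, K, L, M} nor all of R2 = {G, H, I, K, M}, so the common attributes are not a superkey of either fragment. The join is lossy.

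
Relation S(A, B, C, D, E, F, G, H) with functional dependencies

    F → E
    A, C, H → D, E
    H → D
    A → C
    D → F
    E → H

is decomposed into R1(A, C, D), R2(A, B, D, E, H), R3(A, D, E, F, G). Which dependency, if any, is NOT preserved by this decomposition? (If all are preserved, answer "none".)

none

F → E lies within R3.
A, C, H → D, E: restricted closure across fragments reaches D, E.
H → D lies within R2.
A → C lies within R1.
D → F lies within R3.
E → H lies within R2.
Every dependency is enforceable on the fragments, so the decomposition is dependency-preserving.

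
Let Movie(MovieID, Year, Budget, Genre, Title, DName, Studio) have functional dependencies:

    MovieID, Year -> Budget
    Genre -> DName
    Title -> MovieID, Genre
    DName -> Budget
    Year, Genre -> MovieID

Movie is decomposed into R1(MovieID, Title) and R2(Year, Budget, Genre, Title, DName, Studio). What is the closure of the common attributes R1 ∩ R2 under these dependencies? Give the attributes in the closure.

MovieID, Budget, Genre, Title, DName

R1 ∩ R2 = {Title}.
Title → MovieID, Genre applies, adding MovieID, Genre
Genre → DName applies, adding DName
DName → Budget applies, adding Budget
Closure: {MovieID, Budget, Genre, Title, DName}.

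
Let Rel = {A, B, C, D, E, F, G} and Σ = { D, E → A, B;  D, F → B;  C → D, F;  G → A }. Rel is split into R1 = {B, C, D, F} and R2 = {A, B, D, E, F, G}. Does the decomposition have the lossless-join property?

Common attributes: R1 ∩ R2 = {B, D, F}.
No dependency enlarges {B, D, F}, so (B, D, F)⁺ = {B, D, F}.
The closure contains neither all of R1 = {B, C, D, F} nor all of R2 = {A, B, D, E, F, G}, so the common attributes are not a superkey of either fragment. The join is lossy.

No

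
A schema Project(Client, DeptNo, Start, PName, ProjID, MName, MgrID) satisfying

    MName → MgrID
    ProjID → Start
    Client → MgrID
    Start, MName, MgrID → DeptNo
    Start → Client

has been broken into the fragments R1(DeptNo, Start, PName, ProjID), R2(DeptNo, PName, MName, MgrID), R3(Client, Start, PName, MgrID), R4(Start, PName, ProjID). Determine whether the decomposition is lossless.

No

Chase test. Columns are Client, DeptNo, Start, PName, ProjID, MName, MgrID; row i has aⱼ where attribute j ∈ Ri, else bᵢⱼ.
Initial tableau (one row per fragment):
  row 1: b11 a2 a3 a4 a5 b16 b17
  row 2: b21 a2 b23 a4 b25 a6 a7
  row 3: a1 b32 a3 a4 b35 b36 a7
  row 4: b41 b42 a3 a4 a5 b46 b47
Rows 1 and 3 agree on Start; apply Start→Client and equate their Client entries.
Rows 1 and 4 agree on Start; apply Start→Client and equate their Client entries.
Rows 1 and 3 agree on Client; apply Client→MgrID and equate their MgrID entries.
Rows 1 and 4 agree on Client; apply Client→MgrID and equate their MgrID entries.
No row becomes fully distinguished — the join is lossy.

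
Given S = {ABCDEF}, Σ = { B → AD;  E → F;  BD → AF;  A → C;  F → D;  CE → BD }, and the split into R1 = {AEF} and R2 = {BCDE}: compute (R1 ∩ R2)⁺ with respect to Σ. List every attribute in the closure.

R1 ∩ R2 = {E}.
E → F applies, adding F
F → D applies, adding D
Closure: {DEF}.

DEF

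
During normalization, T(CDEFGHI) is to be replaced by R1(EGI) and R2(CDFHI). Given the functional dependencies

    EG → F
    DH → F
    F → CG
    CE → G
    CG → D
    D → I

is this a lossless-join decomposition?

No

Common attributes: R1 ∩ R2 = {I}.
No dependency enlarges {I}, so (I)⁺ = {I}.
The closure contains neither all of R1 = {EGI} nor all of R2 = {CDFHI}, so the common attributes are not a superkey of either fragment. The join is lossy.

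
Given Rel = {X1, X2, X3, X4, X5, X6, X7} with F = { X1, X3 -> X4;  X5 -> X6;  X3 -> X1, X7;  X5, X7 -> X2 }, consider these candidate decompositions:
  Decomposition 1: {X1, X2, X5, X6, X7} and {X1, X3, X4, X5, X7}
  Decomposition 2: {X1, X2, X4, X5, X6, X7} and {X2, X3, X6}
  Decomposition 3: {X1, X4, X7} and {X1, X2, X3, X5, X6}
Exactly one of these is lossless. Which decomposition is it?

Decomposition 1

Decomposition 1: common = {X1, X5, X7}, closure = {X1, X2, X5, X6, X7} → lossless.
Decomposition 2: common = {X2, X6}, closure = {X2, X6} → lossy.
Decomposition 3: common = {X1}, closure = {X1} → lossy.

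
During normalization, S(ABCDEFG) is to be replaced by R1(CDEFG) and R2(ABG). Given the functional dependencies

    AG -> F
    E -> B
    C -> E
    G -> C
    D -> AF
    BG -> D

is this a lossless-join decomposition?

Common attributes: R1 ∩ R2 = {G}.
Closure of {G}: G → C applies, adding C; C → E applies, adding E; E → B applies, adding B; BG → D applies, adding D; D → AF applies, adding AF. So (G)⁺ = {ABCDEFG}.
This closure contains every attribute of R1, so R1 ∩ R2 → R1. The join is lossless.

Yes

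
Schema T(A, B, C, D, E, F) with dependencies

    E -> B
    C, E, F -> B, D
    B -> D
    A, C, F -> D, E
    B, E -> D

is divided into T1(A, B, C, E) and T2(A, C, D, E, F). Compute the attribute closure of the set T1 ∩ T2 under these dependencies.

T1 ∩ T2 = {A, C, E}.
E → B applies, adding B
B → D applies, adding D
Closure: {A, B, C, D, E}.

A, B, C, D, E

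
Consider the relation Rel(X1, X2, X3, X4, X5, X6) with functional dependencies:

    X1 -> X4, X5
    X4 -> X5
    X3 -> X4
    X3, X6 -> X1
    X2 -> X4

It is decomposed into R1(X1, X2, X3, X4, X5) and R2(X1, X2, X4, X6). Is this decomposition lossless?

Common attributes: R1 ∩ R2 = {X1, X2, X4}.
Closure of {X1, X2, X4}: X1 → X4, X5 applies, adding X5. So (X1, X2, X4)⁺ = {X1, X2, X4, X5}.
The closure contains neither all of R1 = {X1, X2, X3, X4, X5} nor all of R2 = {X1, X2, X4, X6}, so the common attributes are not a superkey of either fragment. The join is lossy.

No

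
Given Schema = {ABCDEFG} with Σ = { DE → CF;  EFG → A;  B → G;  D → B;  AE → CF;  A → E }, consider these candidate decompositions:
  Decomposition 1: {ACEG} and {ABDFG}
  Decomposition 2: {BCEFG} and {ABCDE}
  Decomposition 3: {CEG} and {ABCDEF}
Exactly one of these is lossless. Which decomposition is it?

Decomposition 1

Decomposition 1: common = {AG}, closure = {ACEFG} → lossless.
Decomposition 2: common = {BCE}, closure = {BCEG} → lossy.
Decomposition 3: common = {CE}, closure = {CE} → lossy.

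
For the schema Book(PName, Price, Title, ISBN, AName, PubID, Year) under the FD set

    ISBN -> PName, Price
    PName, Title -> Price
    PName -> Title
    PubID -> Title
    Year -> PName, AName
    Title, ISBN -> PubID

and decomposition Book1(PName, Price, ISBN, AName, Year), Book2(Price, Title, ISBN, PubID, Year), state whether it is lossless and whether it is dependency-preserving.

Lossless test: (Price, ISBN, Year)⁺ = {PName, Price, Title, ISBN, AName, PubID, Year}, which contains all of one fragment — lossless.
Dependency preservation: the restricted closure of {PName} across the fragments never reaches {Title}, so PName → Title cannot be enforced without a join — not preserved.

lossless but not dependency-preserving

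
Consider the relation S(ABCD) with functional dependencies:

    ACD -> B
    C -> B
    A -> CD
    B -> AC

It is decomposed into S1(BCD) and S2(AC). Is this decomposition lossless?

Yes

Common attributes: S1 ∩ S2 = {C}.
Closure of {C}: C → B applies, adding B; B → AC applies, adding A; A → CD applies, adding D. So (C)⁺ = {ABCD}.
This closure contains every attribute of S1, so S1 ∩ S2 → S1. The join is lossless.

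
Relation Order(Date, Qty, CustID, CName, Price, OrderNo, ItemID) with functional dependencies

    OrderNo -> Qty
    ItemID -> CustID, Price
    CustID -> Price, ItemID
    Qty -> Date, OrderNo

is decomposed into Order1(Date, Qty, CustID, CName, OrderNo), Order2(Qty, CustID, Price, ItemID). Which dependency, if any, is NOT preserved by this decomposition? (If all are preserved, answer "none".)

OrderNo → Qty lies within Order1.
ItemID → CustID, Price lies within Order2.
CustID → Price, ItemID lies within Order2.
Qty → Date, OrderNo lies within Order1.
Every dependency is enforceable on the fragments, so the decomposition is dependency-preserving.

none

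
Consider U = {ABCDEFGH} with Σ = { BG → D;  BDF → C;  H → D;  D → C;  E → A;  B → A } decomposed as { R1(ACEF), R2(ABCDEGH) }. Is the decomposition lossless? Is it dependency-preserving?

lossy but dependency-preserving

Lossless test: (ACE)⁺ = {ACE}, which is a superkey of neither fragment — lossy.
Dependency preservation: BDF → C is not contained in any single fragment, but the restricted closure of its left-hand side across the fragments still reaches the right-hand side; the remaining FDs each lie inside some fragment. All dependencies are preserved.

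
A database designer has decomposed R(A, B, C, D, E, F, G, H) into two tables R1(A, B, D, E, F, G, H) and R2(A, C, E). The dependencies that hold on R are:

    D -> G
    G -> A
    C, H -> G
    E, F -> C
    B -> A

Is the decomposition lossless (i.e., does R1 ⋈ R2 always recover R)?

No

Common attributes: R1 ∩ R2 = {A, E}.
No dependency enlarges {A, E}, so (A, E)⁺ = {A, E}.
The closure contains neither all of R1 = {A, B, D, E, F, G, H} nor all of R2 = {A, C, E}, so the common attributes are not a superkey of either fragment. The join is lossy.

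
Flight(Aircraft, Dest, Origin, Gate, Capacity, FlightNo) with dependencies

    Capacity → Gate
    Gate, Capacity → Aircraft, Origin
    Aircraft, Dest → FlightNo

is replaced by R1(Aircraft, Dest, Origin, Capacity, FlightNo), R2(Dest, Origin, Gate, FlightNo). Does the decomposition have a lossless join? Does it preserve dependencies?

Lossless test: (Dest, Origin, FlightNo)⁺ = {Dest, Origin, FlightNo}, which is a superkey of neither fragment — lossy.
Dependency preservation: the restricted closure of {Capacity} across the fragments never reaches {Gate}, so Capacity → Gate cannot be enforced without a join — not preserved.

lossy and not dependency-preserving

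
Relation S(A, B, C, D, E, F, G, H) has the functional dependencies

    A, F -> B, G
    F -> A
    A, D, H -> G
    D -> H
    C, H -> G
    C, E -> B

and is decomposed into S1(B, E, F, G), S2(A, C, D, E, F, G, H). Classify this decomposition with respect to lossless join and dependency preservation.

Lossless test: (E, F, G)⁺ = {A, B, E, F, G}, which contains all of one fragment — lossless.
Dependency preservation: the restricted closure of {C, E} across the fragments never reaches {B}, so C, E → B cannot be enforced without a join — not preserved.

lossless but not dependency-preserving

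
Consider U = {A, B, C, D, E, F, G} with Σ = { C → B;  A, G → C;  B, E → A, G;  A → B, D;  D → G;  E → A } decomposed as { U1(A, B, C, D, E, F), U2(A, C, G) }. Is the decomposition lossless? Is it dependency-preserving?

Lossless test: (A, C)⁺ = {A, B, C, D, G}, which contains all of one fragment — lossless.
Dependency preservation: the restricted closure of {D} across the fragments never reaches {G}, so D → G cannot be enforced without a join — not preserved.

lossless but not dependency-preserving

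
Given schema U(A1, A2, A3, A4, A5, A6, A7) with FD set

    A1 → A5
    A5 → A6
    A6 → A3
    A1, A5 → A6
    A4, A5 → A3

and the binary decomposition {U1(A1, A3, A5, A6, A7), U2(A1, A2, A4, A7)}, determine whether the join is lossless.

Common attributes: U1 ∩ U2 = {A1, A7}.
Closure of {A1, A7}: A1 → A5 applies, adding A5; A5 → A6 applies, adding A6; A6 → A3 applies, adding A3. So (A1, A7)⁺ = {A1, A3, A5, A6, A7}.
This closure contains every attribute of U1, so U1 ∩ U2 → U1. The join is lossless.

Yes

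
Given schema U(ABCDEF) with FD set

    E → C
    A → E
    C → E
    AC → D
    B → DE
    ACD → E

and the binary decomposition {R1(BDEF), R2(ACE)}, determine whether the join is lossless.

Common attributes: R1 ∩ R2 = {E}.
Closure of {E}: E → C applies, adding C. So (E)⁺ = {CE}.
The closure contains neither all of R1 = {BDEF} nor all of R2 = {ACE}, so the common attributes are not a superkey of either fragment. The join is lossy.

No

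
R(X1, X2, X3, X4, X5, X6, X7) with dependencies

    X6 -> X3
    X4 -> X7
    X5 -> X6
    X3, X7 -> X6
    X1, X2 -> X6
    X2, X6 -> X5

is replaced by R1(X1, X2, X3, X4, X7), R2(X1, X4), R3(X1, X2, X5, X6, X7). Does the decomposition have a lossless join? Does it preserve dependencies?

lossless but not dependency-preserving

Lossless test (chase): Rows 1 and 2 agree on X4; apply X4→X7 and equate their X7 entries. Rows 1 and 3 agree on X1, X2; apply X1, X2→X6 and equate their X6 entries. Rows 1 and 3 agree on X2, X6; apply X2, X6→X5 and equate their X5 entries. Rows 1 and 3 agree on X6; apply X6→X3 and equate their X3 entries. Row 1 is now all distinguished symbols — the join is lossless.
Dependency preservation: the restricted closure of {X6} across the fragments never reaches {X3}, so X6 → X3 cannot be enforced without a join — not preserved.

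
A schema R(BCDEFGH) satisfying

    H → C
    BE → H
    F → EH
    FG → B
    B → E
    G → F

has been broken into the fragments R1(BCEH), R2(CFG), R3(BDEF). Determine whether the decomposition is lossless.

Chase test. Columns are BCDEFGH; row i has aⱼ where attribute j ∈ Ri, else bᵢⱼ.
Initial tableau (one row per fragment):
  row 1: a1 a2 b13 a4 b15 b16 a7
  row 2: b21 a2 b23 b24 a5 a6 b27
  row 3: a1 b32 a3 a4 a5 b36 b37
Rows 1 and 3 agree on BE; apply BE→H and equate their H entries.
Rows 2 and 3 agree on F; apply F→EH and equate their EH entries.
Rows 1 and 3 agree on H; apply H→C and equate their C entries.
No row becomes fully distinguished — the join is lossy.

No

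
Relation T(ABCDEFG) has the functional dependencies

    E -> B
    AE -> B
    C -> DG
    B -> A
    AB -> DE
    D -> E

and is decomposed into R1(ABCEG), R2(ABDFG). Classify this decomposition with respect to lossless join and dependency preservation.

lossy but dependency-preserving

Lossless test: (ABG)⁺ = {ABDEG}, which is a superkey of neither fragment — lossy.
Dependency preservation: C → DG; AB → DE; D → E are not contained in any single fragment, but the restricted closure of each left-hand side across the fragments still reaches the right-hand side; the remaining FDs each lie inside some fragment. All dependencies are preserved.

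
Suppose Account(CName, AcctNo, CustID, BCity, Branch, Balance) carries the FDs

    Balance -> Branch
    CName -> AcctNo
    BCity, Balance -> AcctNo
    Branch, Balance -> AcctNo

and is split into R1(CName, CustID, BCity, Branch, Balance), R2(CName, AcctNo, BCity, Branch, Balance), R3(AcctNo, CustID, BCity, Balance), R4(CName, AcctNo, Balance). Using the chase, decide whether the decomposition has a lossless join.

Yes

Chase test. Columns are CName, AcctNo, CustID, BCity, Branch, Balance; row i has aⱼ where attribute j ∈ Ri, else bᵢⱼ.
Initial tableau (one row per fragment):
  row 1: a1 b12 a3 a4 a5 a6
  row 2: a1 a2 b23 a4 a5 a6
  row 3: b31 a2 a3 a4 b35 a6
  row 4: a1 a2 b43 b44 b45 a6
Rows 1 and 3 agree on Balance; apply Balance→Branch and equate their Branch entries.
Rows 1 and 4 agree on Balance; apply Balance→Branch and equate their Branch entries.
Rows 1 and 2 agree on CName; apply CName→AcctNo and equate their AcctNo entries.
Row 1 is now all distinguished symbols — the join is lossless.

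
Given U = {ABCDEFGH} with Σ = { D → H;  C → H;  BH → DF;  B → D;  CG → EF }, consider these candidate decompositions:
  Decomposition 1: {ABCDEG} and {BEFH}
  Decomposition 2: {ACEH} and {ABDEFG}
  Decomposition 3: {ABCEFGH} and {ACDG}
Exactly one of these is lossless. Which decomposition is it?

Decomposition 1: common = {BE}, closure = {BDEFH} → lossless.
Decomposition 2: common = {AE}, closure = {AE} → lossy.
Decomposition 3: common = {ACG}, closure = {ACEFGH} → lossy.

Decomposition 1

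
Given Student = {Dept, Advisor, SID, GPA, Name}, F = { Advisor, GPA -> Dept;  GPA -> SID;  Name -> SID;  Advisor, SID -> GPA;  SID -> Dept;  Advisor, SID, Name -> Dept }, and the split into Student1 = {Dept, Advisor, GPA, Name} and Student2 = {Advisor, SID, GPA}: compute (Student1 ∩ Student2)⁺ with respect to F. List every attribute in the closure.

Dept, Advisor, SID, GPA

Student1 ∩ Student2 = {Advisor, GPA}.
Advisor, GPA → Dept applies, adding Dept
GPA → SID applies, adding SID
Closure: {Dept, Advisor, SID, GPA}.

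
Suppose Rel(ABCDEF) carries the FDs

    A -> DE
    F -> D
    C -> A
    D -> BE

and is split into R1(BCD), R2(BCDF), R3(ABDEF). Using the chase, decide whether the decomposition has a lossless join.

No

Chase test. Columns are ABCDEF; row i has aⱼ where attribute j ∈ Ri, else bᵢⱼ.
Initial tableau (one row per fragment):
  row 1: b11 a2 a3 a4 b15 b16
  row 2: b21 a2 a3 a4 b25 a6
  row 3: a1 a2 b33 a4 a5 a6
Rows 1 and 2 agree on C; apply C→A and equate their A entries.
Rows 1 and 2 agree on D; apply D→BE and equate their BE entries.
Rows 1 and 3 agree on D; apply D→BE and equate their BE entries.
No row becomes fully distinguished — the join is lossy.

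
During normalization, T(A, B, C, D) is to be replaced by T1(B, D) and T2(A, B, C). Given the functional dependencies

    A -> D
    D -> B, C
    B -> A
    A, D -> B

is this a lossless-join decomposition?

Yes

Common attributes: T1 ∩ T2 = {B}.
Closure of {B}: B → A applies, adding A; A → D applies, adding D; D → B, C applies, adding C. So (B)⁺ = {A, B, C, D}.
This closure contains every attribute of T1, so T1 ∩ T2 → T1. The join is lossless.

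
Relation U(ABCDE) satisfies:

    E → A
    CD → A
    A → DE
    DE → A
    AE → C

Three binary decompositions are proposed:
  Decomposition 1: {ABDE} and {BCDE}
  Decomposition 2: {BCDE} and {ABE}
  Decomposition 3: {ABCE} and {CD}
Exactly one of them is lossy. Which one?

Decomposition 3

Decomposition 1: common = {BDE}, closure = {ABCDE} → lossless.
Decomposition 2: common = {BE}, closure = {ABCDE} → lossless.
Decomposition 3: common = {C}, closure = {C} → lossy.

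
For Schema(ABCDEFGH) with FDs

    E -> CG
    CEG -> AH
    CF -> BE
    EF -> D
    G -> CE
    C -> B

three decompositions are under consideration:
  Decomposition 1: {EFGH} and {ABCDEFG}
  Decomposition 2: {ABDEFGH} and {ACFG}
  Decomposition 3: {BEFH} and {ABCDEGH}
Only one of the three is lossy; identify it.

Decomposition 3

Decomposition 1: common = {EFG}, closure = {ABCDEFGH} → lossless.
Decomposition 2: common = {AFG}, closure = {ABCDEFGH} → lossless.
Decomposition 3: common = {BEH}, closure = {ABCEGH} → lossy.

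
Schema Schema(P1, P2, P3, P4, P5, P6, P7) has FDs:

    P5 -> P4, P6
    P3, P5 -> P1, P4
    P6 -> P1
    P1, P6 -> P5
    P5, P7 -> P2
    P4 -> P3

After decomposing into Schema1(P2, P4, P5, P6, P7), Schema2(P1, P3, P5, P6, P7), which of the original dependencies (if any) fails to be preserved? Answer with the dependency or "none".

P4 -> P3

Check P4 → P3: no single fragment contains all of {P3, P4}, and the restricted closure of {P4} across the fragments never reaches {P3}.
P5 → P4, P6 is preserved.
P3, P5 → P1, P4 is preserved.
P6 → P1 is preserved.
P1, P6 → P5 is preserved.
P5, P7 → P2 is preserved.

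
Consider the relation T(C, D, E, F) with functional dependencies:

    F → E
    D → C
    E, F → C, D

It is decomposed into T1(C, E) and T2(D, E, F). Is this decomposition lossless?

Common attributes: T1 ∩ T2 = {E}.
No dependency enlarges {E}, so (E)⁺ = {E}.
The closure contains neither all of T1 = {C, E} nor all of T2 = {D, E, F}, so the common attributes are not a superkey of either fragment. The join is lossy.

No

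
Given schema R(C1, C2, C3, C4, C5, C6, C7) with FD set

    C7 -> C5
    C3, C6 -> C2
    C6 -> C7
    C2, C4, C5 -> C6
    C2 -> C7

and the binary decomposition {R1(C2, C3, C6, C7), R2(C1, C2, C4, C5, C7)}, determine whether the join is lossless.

No

Common attributes: R1 ∩ R2 = {C2, C7}.
Closure of {C2, C7}: C7 → C5 applies, adding C5. So (C2, C7)⁺ = {C2, C5, C7}.
The closure contains neither all of R1 = {C2, C3, C6, C7} nor all of R2 = {C1, C2, C4, C5, C7}, so the common attributes are not a superkey of either fragment. The join is lossy.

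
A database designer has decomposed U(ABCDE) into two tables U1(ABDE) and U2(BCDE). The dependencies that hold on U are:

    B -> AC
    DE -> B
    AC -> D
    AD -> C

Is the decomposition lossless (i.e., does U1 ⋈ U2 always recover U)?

Common attributes: U1 ∩ U2 = {BDE}.
Closure of {BDE}: B → AC applies, adding AC. So (BDE)⁺ = {ABCDE}.
This closure contains every attribute of U1, so U1 ∩ U2 → U1. The join is lossless.

Yes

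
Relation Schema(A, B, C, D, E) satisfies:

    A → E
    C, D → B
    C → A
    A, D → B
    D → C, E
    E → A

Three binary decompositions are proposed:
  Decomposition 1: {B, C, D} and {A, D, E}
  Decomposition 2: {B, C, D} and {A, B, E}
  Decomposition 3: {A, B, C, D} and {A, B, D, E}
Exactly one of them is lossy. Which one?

Decomposition 2

Decomposition 1: common = {D}, closure = {A, B, C, D, E} → lossless.
Decomposition 2: common = {B}, closure = {B} → lossy.
Decomposition 3: common = {A, B, D}, closure = {A, B, C, D, E} → lossless.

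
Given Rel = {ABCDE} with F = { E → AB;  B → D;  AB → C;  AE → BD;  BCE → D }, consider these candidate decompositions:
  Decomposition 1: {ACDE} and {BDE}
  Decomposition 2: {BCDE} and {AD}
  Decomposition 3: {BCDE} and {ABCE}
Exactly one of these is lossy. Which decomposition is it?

Decomposition 2

Decomposition 1: common = {DE}, closure = {ABCDE} → lossless.
Decomposition 2: common = {D}, closure = {D} → lossy.
Decomposition 3: common = {BCE}, closure = {ABCDE} → lossless.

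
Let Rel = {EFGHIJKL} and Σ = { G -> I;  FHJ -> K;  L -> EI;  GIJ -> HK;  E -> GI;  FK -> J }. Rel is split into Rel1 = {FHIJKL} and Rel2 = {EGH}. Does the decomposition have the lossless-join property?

No

Common attributes: Rel1 ∩ Rel2 = {H}.
No dependency enlarges {H}, so (H)⁺ = {H}.
The closure contains neither all of Rel1 = {FHIJKL} nor all of Rel2 = {EGH}, so the common attributes are not a superkey of either fragment. The join is lossy.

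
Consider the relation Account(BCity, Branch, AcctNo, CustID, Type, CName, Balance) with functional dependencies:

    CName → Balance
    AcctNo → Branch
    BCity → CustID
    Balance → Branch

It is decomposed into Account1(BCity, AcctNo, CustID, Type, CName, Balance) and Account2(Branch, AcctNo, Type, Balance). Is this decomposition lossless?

Yes

Common attributes: Account1 ∩ Account2 = {AcctNo, Type, Balance}.
Closure of {AcctNo, Type, Balance}: AcctNo → Branch applies, adding Branch. So (AcctNo, Type, Balance)⁺ = {Branch, AcctNo, Type, Balance}.
This closure contains every attribute of Account2, so Account1 ∩ Account2 → Account2. The join is lossless.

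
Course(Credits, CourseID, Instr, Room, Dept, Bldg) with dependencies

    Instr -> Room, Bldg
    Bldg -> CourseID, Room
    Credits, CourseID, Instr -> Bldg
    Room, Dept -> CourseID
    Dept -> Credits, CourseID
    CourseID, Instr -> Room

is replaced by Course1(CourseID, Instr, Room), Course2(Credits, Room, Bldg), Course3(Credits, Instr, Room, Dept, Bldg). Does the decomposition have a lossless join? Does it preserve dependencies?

lossless but not dependency-preserving

Lossless test (chase): Rows 1 and 3 agree on Instr; apply Instr→Room, Bldg and equate their Room, Bldg entries. Rows 1 and 2 agree on Bldg; apply Bldg→CourseID, Room and equate their CourseID, Room entries. Rows 1 and 3 agree on Bldg; apply Bldg→CourseID, Room and equate their CourseID, Room entries. Row 3 is now all distinguished symbols — the join is lossless.
Dependency preservation: the restricted closure of {Bldg} across the fragments never reaches {CourseID, Room}, so Bldg → CourseID, Room cannot be enforced without a join — not preserved.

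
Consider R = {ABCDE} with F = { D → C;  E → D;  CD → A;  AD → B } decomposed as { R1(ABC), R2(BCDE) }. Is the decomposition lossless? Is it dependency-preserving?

lossy and not dependency-preserving

Lossless test: (BC)⁺ = {BC}, which is a superkey of neither fragment — lossy.
Dependency preservation: the restricted closure of {CD} across the fragments never reaches {A}, so CD → A cannot be enforced without a join — not preserved.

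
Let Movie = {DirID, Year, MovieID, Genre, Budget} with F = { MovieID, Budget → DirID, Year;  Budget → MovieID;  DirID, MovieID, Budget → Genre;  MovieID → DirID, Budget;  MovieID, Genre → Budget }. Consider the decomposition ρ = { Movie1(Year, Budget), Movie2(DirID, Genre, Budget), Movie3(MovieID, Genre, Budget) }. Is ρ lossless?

Chase test. Columns are DirID, Year, MovieID, Genre, Budget; row i has aⱼ where attribute j ∈ Moviei, else bᵢⱼ.
Initial tableau (one row per fragment):
  row 1: b11 a2 b13 b14 a5
  row 2: a1 b22 b23 a4 a5
  row 3: b31 b32 a3 a4 a5
Rows 1 and 2 agree on Budget; apply Budget→MovieID and equate their MovieID entries.
Rows 1 and 3 agree on Budget; apply Budget→MovieID and equate their MovieID entries.
Rows 1 and 2 agree on MovieID; apply MovieID→DirID, Budget and equate their DirID, Budget entries.
Rows 1 and 3 agree on MovieID; apply MovieID→DirID, Budget and equate their DirID, Budget entries.
Rows 1 and 2 agree on MovieID, Budget; apply MovieID, Budget→DirID, Year and equate their DirID, Year entries.
Rows 1 and 3 agree on MovieID, Budget; apply MovieID, Budget→DirID, Year and equate their DirID, Year entries.
Rows 1 and 2 agree on DirID, MovieID, Budget; apply DirID, MovieID, Budget→Genre and equate their Genre entries.
Row 1 is now all distinguished symbols — the join is lossless.

Yes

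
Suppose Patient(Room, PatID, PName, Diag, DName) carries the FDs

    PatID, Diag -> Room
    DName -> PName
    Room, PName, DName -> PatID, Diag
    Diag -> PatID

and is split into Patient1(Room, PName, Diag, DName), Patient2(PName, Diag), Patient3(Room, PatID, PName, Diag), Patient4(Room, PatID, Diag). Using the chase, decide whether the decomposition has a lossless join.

Yes

Chase test. Columns are Room, PatID, PName, Diag, DName; row i has aⱼ where attribute j ∈ Patienti, else bᵢⱼ.
Initial tableau (one row per fragment):
  row 1: a1 b12 a3 a4 a5
  row 2: b21 b22 a3 a4 b25
  row 3: a1 a2 a3 a4 b35
  row 4: a1 a2 b43 a4 b45
Rows 1 and 2 agree on Diag; apply Diag→PatID and equate their PatID entries.
Rows 1 and 3 agree on Diag; apply Diag→PatID and equate their PatID entries.
Rows 1 and 2 agree on PatID, Diag; apply PatID, Diag→Room and equate their Room entries.
Row 1 is now all distinguished symbols — the join is lossless.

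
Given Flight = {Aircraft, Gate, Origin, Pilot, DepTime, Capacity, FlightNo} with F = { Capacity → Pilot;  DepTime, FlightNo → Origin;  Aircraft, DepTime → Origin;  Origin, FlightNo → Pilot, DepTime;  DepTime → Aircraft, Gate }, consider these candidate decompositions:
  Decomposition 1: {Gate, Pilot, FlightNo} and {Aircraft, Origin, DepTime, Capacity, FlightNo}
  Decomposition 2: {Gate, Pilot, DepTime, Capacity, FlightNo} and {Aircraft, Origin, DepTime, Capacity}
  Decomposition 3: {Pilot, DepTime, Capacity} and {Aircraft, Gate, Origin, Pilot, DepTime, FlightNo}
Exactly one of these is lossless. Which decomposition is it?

Decomposition 2

Decomposition 1: common = {FlightNo}, closure = {FlightNo} → lossy.
Decomposition 2: common = {DepTime, Capacity}, closure = {Aircraft, Gate, Origin, Pilot, DepTime, Capacity} → lossless.
Decomposition 3: common = {Pilot, DepTime}, closure = {Aircraft, Gate, Origin, Pilot, DepTime} → lossy.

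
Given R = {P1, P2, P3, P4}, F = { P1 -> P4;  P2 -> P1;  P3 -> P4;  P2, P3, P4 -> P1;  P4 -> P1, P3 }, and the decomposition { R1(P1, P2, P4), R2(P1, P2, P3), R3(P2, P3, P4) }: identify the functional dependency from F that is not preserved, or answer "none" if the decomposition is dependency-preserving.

P1 → P4 lies within R1.
P2 → P1 lies within R1.
P3 → P4 lies within R3.
P2, P3, P4 → P1: restricted closure across fragments reaches P1.
P4 → P1, P3: restricted closure across fragments reaches P1, P3.
Every dependency is enforceable on the fragments, so the decomposition is dependency-preserving.

none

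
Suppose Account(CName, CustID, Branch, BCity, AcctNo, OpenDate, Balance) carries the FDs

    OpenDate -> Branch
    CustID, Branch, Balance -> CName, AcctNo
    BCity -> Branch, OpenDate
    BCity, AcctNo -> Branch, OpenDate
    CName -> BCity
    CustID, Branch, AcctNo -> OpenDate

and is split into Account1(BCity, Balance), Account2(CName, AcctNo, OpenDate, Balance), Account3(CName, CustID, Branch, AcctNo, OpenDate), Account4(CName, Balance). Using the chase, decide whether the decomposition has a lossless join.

Chase test. Columns are CName, CustID, Branch, BCity, AcctNo, OpenDate, Balance; row i has aⱼ where attribute j ∈ Accounti, else bᵢⱼ.
Initial tableau (one row per fragment):
  row 1: b11 b12 b13 a4 b15 b16 a7
  row 2: a1 b22 b23 b24 a5 a6 a7
  row 3: a1 a2 a3 b34 a5 a6 b37
  row 4: a1 b42 b43 b44 b45 b46 a7
Rows 2 and 3 agree on OpenDate; apply OpenDate→Branch and equate their Branch entries.
Rows 2 and 3 agree on CName; apply CName→BCity and equate their BCity entries.
Rows 2 and 4 agree on CName; apply CName→BCity and equate their BCity entries.
Rows 2 and 4 agree on BCity; apply BCity→Branch, OpenDate and equate their Branch, OpenDate entries.
No row becomes fully distinguished — the join is lossy.

No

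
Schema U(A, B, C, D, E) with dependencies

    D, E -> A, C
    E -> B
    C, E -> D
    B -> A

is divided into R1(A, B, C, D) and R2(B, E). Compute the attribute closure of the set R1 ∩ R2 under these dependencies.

R1 ∩ R2 = {B}.
B → A applies, adding A
Closure: {A, B}.

A, B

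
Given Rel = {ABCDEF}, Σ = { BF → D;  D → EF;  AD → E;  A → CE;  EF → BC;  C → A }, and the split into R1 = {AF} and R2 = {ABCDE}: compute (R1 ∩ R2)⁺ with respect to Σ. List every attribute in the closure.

ACE

R1 ∩ R2 = {A}.
A → CE applies, adding CE
Closure: {ACE}.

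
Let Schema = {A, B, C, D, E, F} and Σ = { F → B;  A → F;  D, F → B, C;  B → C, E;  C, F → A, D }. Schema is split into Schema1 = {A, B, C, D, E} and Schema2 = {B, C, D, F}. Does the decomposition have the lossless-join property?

No

Common attributes: Schema1 ∩ Schema2 = {B, C, D}.
Closure of {B, C, D}: B → C, E applies, adding E. So (B, C, D)⁺ = {B, C, D, E}.
The closure contains neither all of Schema1 = {A, B, C, D, E} nor all of Schema2 = {B, C, D, F}, so the common attributes are not a superkey of either fragment. The join is lossy.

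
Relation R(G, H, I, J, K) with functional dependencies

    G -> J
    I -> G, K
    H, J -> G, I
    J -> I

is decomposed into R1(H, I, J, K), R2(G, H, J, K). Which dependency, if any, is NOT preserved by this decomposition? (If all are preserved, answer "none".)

none

G → J lies within R2.
I → G, K: restricted closure across fragments reaches G, K.
H, J → G, I: restricted closure across fragments reaches G, I.
J → I lies within R1.
Every dependency is enforceable on the fragments, so the decomposition is dependency-preserving.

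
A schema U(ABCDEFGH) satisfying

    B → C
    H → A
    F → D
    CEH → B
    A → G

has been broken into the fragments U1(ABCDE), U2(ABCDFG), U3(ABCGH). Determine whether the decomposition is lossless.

Chase test. Columns are ABCDEFGH; row i has aⱼ where attribute j ∈ Ui, else bᵢⱼ.
Initial tableau (one row per fragment):
  row 1: a1 a2 a3 a4 a5 b16 b17 b18
  row 2: a1 a2 a3 a4 b25 a6 a7 b28
  row 3: a1 a2 a3 b34 b35 b36 a7 a8
Rows 1 and 2 agree on A; apply A→G and equate their G entries.
No row becomes fully distinguished — the join is lossy.

No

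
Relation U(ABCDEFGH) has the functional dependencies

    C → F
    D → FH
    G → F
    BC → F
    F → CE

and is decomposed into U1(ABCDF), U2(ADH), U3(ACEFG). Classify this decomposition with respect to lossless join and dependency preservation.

lossy but dependency-preserving

Lossless test (chase): Rows 1 and 2 agree on D; apply D→FH and equate their FH entries. Rows 1 and 2 agree on F; apply F→CE and equate their CE entries. Rows 1 and 3 agree on F; apply F→CE and equate their CE entries. No row becomes fully distinguished — the join is lossy.
Dependency preservation: D → FH is not contained in any single fragment, but the restricted closure of its left-hand side across the fragments still reaches the right-hand side; the remaining FDs each lie inside some fragment. All dependencies are preserved.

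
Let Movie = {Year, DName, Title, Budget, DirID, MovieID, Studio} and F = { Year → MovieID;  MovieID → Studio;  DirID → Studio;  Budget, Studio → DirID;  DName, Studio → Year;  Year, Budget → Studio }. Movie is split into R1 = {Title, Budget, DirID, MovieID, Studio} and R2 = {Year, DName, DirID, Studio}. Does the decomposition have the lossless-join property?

No

Common attributes: R1 ∩ R2 = {DirID, Studio}.
No dependency enlarges {DirID, Studio}, so (DirID, Studio)⁺ = {DirID, Studio}.
The closure contains neither all of R1 = {Title, Budget, DirID, MovieID, Studio} nor all of R2 = {Year, DName, DirID, Studio}, so the common attributes are not a superkey of either fragment. The join is lossy.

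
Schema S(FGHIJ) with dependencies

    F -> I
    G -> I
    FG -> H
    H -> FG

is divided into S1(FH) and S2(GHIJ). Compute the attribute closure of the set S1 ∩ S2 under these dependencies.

S1 ∩ S2 = {H}.
H → FG applies, adding FG
F → I applies, adding I
Closure: {FGHI}.

FGHI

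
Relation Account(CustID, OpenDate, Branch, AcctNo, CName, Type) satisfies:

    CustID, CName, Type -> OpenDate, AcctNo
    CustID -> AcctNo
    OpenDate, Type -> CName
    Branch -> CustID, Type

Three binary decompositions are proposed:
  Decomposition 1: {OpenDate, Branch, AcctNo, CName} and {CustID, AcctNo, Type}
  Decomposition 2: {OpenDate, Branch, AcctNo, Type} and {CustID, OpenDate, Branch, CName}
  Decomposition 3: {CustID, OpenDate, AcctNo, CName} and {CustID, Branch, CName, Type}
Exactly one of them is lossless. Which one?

Decomposition 2

Decomposition 1: common = {AcctNo}, closure = {AcctNo} → lossy.
Decomposition 2: common = {OpenDate, Branch}, closure = {CustID, OpenDate, Branch, AcctNo, CName, Type} → lossless.
Decomposition 3: common = {CustID, CName}, closure = {CustID, AcctNo, CName} → lossy.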